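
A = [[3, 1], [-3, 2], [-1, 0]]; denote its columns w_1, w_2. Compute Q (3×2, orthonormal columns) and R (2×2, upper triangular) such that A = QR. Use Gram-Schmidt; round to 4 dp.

Q = [[0.6882, 0.6927], [-0.6882, 0.7174], [-0.2294, -0.0742]], R = [[4.3589, -0.6882], [0.0000, 2.1275]]

e_1 = w_1/‖w_1‖ = (3, -3, -1)/4.3589 = (0.6882, -0.6882, -0.2294).
r_{12} = e_1·w_2 = -0.6882.
u_2 = w_2 + 0.6882·e_1 = (1.4737, 1.5263, -0.1579).
‖u_2‖ = 2.1275, so e_2 = (0.6927, 0.7174, -0.0742).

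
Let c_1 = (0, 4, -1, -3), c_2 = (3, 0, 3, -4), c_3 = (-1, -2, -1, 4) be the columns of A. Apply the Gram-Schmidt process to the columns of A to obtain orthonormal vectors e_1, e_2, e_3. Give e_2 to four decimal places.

e_1 = c_1/‖c_1‖ = (0, 4, -1, -3)/5.0990 = (0.0000, 0.7845, -0.1961, -0.5883).
r_{12} = e_1·c_2 = 1.7650.
u_2 = c_2 − 1.7650·e_1 = (3.0000, -1.3846, 3.3462, -2.9615).
‖u_2‖ = 5.5574, so e_2 = (0.5398, -0.2491, 0.6021, -0.5329).

e_2 = (0.5398, -0.2491, 0.6021, -0.5329)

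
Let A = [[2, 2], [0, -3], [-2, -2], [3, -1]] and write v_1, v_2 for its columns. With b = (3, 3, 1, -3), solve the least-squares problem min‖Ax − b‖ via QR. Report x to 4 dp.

x = (-0.2847, -0.0320)

v_1 = (2, 0, -2, 3); ‖v_1‖ = 4.1231, so q_1 = (0.4851, 0.0000, -0.4851, 0.7276).
q_1·v_2 = 0.4851·2 + 0.0000·(-3) + (-0.4851)·(-2) + 0.7276·(-1) = 1.2127.
u_2 = v_2 − 1.2127·q_1 = (1.4118, -3.0000, -1.4118, -1.8824).
‖u_2‖ = 4.0656, so q_2 = (0.3472, -0.7379, -0.3472, -0.4630).
Qᵀb = (-1.2127, -0.1302).
Back-substitute: x_2 = -0.1302/4.0656 = -0.0320.
x_1 = (-1.2127 − 1.2127·(-0.0320))/4.1231 = -0.2847.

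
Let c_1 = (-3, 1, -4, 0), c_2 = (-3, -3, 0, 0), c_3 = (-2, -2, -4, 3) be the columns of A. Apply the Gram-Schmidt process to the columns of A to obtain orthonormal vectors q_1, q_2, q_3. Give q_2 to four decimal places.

c_1 = (-3, 1, -4, 0); ‖c_1‖ = 5.0990, so q_1 = (-0.5883, 0.1961, -0.7845, 0.0000).
q_1·c_2 = (-0.5883)·(-3) + 0.1961·(-3) + (-0.7845)·0 + 0.0000·0 = 1.1767.
u_2 = c_2 − 1.1767·q_1 = (-2.3077, -3.2308, 0.9231, 0.0000).
‖u_2‖ = 4.0762, so q_2 = (-0.5661, -0.7926, 0.2265, 0.0000).

q_2 = (-0.5661, -0.7926, 0.2265, 0.0000)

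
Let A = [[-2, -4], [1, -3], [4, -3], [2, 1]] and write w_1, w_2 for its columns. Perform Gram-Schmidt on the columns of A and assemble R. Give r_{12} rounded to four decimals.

r_{12} = -1.0000

w_1 = (-2, 1, 4, 2); ‖w_1‖ = 5.0000, so e_1 = (-0.4000, 0.2000, 0.8000, 0.4000).
r_{12} = e_1·w_2 = -1.0000.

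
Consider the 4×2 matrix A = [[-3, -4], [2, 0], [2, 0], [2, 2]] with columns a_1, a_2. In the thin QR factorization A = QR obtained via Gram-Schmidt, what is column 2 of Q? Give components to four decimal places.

e_2 = (-0.6134, -0.5453, -0.5453, 0.1704)

a_1 = (-3, 2, 2, 2); ‖a_1‖ = 4.5826, so e_1 = (-0.6547, 0.4364, 0.4364, 0.4364).
e_1·a_2 = (-0.6547)·(-4) + 0.4364·0 + 0.4364·0 + 0.4364·2 = 3.4915.
u_2 = a_2 − 3.4915·e_1 = (-1.7143, -1.5238, -1.5238, 0.4762).
‖u_2‖ = 2.7946, so e_2 = (-0.6134, -0.5453, -0.5453, 0.1704).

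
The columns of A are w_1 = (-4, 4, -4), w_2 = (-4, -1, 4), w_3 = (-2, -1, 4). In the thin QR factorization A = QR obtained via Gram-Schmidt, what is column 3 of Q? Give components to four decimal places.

w_1 = (-4, 4, -4); ‖w_1‖ = 6.9282, so q_1 = (-0.5774, 0.5774, -0.5774).
q_1·w_2 = (-0.5774)·(-4) + 0.5774·(-1) + (-0.5774)·4 = -0.5774.
u_2 = w_2 + 0.5774·q_1 = (-4.3333, -0.6667, 3.6667).
‖u_2‖ = 5.7155, so q_2 = (-0.7582, -0.1166, 0.6415).
q_1·w_3 = (-0.5774)·(-2) + 0.5774·(-1) + (-0.5774)·4 = -1.7321; q_2·w_3 = (-0.7582)·(-2) + (-0.1166)·(-1) + 0.6415·4 = 4.1991.
u_3 = w_3 + 1.7321·q_1 − 4.1991·q_2 = (0.1837, 0.4898, 0.3061).
‖u_3‖ = 0.6061, so q_3 = (0.3030, 0.8081, 0.5051).

q_3 = (0.3030, 0.8081, 0.5051)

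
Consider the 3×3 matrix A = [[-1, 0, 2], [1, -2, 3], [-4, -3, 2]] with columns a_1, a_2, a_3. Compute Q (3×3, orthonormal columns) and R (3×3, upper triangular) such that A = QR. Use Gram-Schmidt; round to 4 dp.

a_1 = (-1, 1, -4); ‖a_1‖ = 4.2426, so e_1 = (-0.2357, 0.2357, -0.9428).
e_1·a_2 = (-0.2357)·0 + 0.2357·(-2) + (-0.9428)·(-3) = 2.3570.
u_2 = a_2 − 2.3570·e_1 = (0.5556, -2.5556, -0.7778).
‖u_2‖ = 2.7285, so e_2 = (0.2036, -0.9366, -0.2851).
e_1·a_3 = (-0.2357)·2 + 0.2357·3 + (-0.9428)·2 = -1.6499; e_2·a_3 = 0.2036·2 + (-0.9366)·3 + (-0.2851)·2 = -2.9728.
u_3 = a_3 + 1.6499·e_1 + 2.9728·e_2 = (2.2164, 0.6045, -0.4030).
‖u_3‖ = 2.3324, so e_3 = (0.9503, 0.2592, -0.1728).

Q = [[-0.2357, 0.2036, 0.9503], [0.2357, -0.9366, 0.2592], [-0.9428, -0.2851, -0.1728]], R = [[4.2426, 2.3570, -1.6499], [0.0000, 2.7285, -2.9728], [0.0000, 0.0000, 2.3324]]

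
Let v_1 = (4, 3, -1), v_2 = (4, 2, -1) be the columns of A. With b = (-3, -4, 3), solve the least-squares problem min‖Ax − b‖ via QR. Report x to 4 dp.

x = (-2.2353, 1.3529)

e_1 = v_1/‖v_1‖ = (4, 3, -1)/5.0990 = (0.7845, 0.5883, -0.1961).
r_{12} = e_1·v_2 = 4.5107.
u_2 = v_2 − 4.5107·e_1 = (0.4615, -0.6538, -0.1154).
‖u_2‖ = 0.8086, so e_2 = (0.5708, -0.8086, -0.1427).
Qᵀb = (-5.2951, 1.0940).
Back-substitute: x_2 = 1.0940/0.8086 = 1.3529.
x_1 = (-5.2951 − 4.5107·1.3529)/5.0990 = -2.2353.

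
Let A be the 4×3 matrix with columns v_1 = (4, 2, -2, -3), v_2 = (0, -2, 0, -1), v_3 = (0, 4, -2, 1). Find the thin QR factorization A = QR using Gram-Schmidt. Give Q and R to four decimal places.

Q = [[0.6963, 0.0544, -0.4894], [0.3482, -0.8700, 0.0272], [-0.3482, -0.0272, -0.8700], [-0.5222, -0.4894, -0.0544]], R = [[5.7446, -0.1741, 1.5667], [0.0000, 2.2293, -3.9148], [0.0000, 0.0000, 1.7943]]

v_1 = (4, 2, -2, -3); ‖v_1‖ = 5.7446, so q_1 = (0.6963, 0.3482, -0.3482, -0.5222).
q_1·v_2 = 0.6963·0 + 0.3482·(-2) + (-0.3482)·0 + (-0.5222)·(-1) = -0.1741.
u_2 = v_2 + 0.1741·q_1 = (0.1212, -1.9394, -0.0606, -1.0909).
‖u_2‖ = 2.2293, so q_2 = (0.0544, -0.8700, -0.0272, -0.4894).
q_1·v_3 = 0.6963·0 + 0.3482·4 + (-0.3482)·(-2) + (-0.5222)·1 = 1.5667; q_2·v_3 = 0.0544·0 + (-0.8700)·4 + (-0.0272)·(-2) + (-0.4894)·1 = -3.9148.
u_3 = v_3 − 1.5667·q_1 + 3.9148·q_2 = (-0.8780, 0.0488, -1.5610, -0.0976).
‖u_3‖ = 1.7943, so q_3 = (-0.4894, 0.0272, -0.8700, -0.0544).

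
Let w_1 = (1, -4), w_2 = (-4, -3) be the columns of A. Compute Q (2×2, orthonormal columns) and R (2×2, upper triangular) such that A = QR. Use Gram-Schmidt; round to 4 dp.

Q = [[0.2425, -0.9701], [-0.9701, -0.2425]], R = [[4.1231, 1.9403], [0.0000, 4.6082]]

q_1 = w_1/‖w_1‖ = (1, -4)/4.1231 = (0.2425, -0.9701).
r_{12} = q_1·w_2 = 1.9403.
u_2 = w_2 − 1.9403·q_1 = (-4.4706, -1.1176).
‖u_2‖ = 4.6082, so q_2 = (-0.9701, -0.2425).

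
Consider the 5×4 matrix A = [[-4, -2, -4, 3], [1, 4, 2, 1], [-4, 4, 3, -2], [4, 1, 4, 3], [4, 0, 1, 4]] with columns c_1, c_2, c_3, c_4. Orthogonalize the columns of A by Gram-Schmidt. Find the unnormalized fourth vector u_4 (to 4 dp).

q_1 = c_1/‖c_1‖ = (-4, 1, -4, 4, 4)/8.0623 = (-0.4961, 0.1240, -0.4961, 0.4961, 0.4961).
r_{12} = q_1·c_2 = 0.0000.
u_2 = c_2 − 0.0000·q_1 = (-2.0000, 4.0000, 4.0000, 1.0000, 0.0000).
‖u_2‖ = 6.0828, so q_2 = (-0.3288, 0.6576, 0.6576, 0.1644, 0.0000).
r_{13} = q_1·c_3 = 3.2249; r_{23} = q_2·c_3 = 5.2608.
u_3 = c_3 − 3.2249·q_1 − 5.2608·q_2 = (-0.6703, -1.8595, 1.1405, 1.5351, -0.6000).
‖u_3‖ = 2.8150, so q_3 = (-0.2381, -0.6605, 0.4052, 0.5453, -0.2131).
r_{14} = q_1·c_4 = 3.1009; r_{24} = q_2·c_4 = -1.1508; r_{34} = q_3·c_4 = -1.4017.
u_4 = c_4 − 3.1009·q_1 + 1.1508·q_2 + 1.4017·q_3 = (3.8263, 0.4462, 0.8632, 2.4152, 2.1628).

u_4 = (3.8263, 0.4462, 0.8632, 2.4152, 2.1628)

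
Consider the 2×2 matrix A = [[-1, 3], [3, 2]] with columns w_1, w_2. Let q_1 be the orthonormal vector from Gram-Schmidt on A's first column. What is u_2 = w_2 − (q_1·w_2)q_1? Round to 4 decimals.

u_2 = (3.3000, 1.1000)

w_1 = (-1, 3); ‖w_1‖ = 3.1623, so q_1 = (-0.3162, 0.9487).
q_1·w_2 = (-0.3162)·3 + 0.9487·2 = 0.9487.
u_2 = w_2 − 0.9487·q_1 = (3.3000, 1.1000).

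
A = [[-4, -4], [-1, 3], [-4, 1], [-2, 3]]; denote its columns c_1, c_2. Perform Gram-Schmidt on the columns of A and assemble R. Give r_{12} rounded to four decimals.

c_1 = (-4, -1, -4, -2); ‖c_1‖ = 6.0828, so e_1 = (-0.6576, -0.1644, -0.6576, -0.3288).
r_{12} = e_1·c_2 = 0.4932.

r_{12} = 0.4932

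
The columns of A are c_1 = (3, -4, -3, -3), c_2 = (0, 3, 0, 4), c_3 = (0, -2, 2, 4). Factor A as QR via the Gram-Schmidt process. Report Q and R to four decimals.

Q = [[0.4575, 0.4915, 0.0134], [-0.6100, 0.2253, -0.7207], [-0.4575, -0.4915, 0.4339], [-0.4575, 0.6827, 0.5405]], R = [[6.5574, -3.6600, -1.5250], [0.0000, 3.4066, 1.2971], [0.0000, 0.0000, 4.4712]]

q_1 = c_1/‖c_1‖ = (3, -4, -3, -3)/6.5574 = (0.4575, -0.6100, -0.4575, -0.4575).
r_{12} = q_1·c_2 = -3.6600.
u_2 = c_2 + 3.6600·q_1 = (1.6744, 0.7674, -1.6744, 2.3256).
‖u_2‖ = 3.4066, so q_2 = (0.4915, 0.2253, -0.4915, 0.6827).
r_{13} = q_1·c_3 = -1.5250; r_{23} = q_2·c_3 = 1.2971.
u_3 = c_3 + 1.5250·q_1 − 1.2971·q_2 = (0.0601, -3.2224, 1.9399, 2.4168).
‖u_3‖ = 4.4712, so q_3 = (0.0134, -0.7207, 0.4339, 0.5405).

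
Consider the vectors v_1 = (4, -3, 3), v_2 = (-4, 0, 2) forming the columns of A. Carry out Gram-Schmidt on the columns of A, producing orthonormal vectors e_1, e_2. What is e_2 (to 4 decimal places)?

v_1 = (4, -3, 3); ‖v_1‖ = 5.8310, so e_1 = (0.6860, -0.5145, 0.5145).
e_1·v_2 = 0.6860·(-4) + (-0.5145)·0 + 0.5145·2 = -1.7150.
u_2 = v_2 + 1.7150·e_1 = (-2.8235, -0.8824, 2.8824).
‖u_2‖ = 4.1302, so e_2 = (-0.6836, -0.2136, 0.6979).

e_2 = (-0.6836, -0.2136, 0.6979)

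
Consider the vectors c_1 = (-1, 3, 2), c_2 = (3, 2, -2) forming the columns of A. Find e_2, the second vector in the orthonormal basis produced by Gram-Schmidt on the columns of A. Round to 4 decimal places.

e_2 = (0.7118, 0.5382, -0.4514)

c_1 = (-1, 3, 2); ‖c_1‖ = 3.7417, so e_1 = (-0.2673, 0.8018, 0.5345).
e_1·c_2 = (-0.2673)·3 + 0.8018·2 + 0.5345·(-2) = -0.2673.
u_2 = c_2 + 0.2673·e_1 = (2.9286, 2.2143, -1.8571).
‖u_2‖ = 4.1144, so e_2 = (0.7118, 0.5382, -0.4514).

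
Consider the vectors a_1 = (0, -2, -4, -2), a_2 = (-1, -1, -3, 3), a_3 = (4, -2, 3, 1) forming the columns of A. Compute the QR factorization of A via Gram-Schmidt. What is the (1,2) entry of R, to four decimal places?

r_{12} = 1.6330

a_1 = (0, -2, -4, -2); ‖a_1‖ = 4.8990, so q_1 = (0.0000, -0.4082, -0.8165, -0.4082).
r_{12} = q_1·a_2 = 1.6330.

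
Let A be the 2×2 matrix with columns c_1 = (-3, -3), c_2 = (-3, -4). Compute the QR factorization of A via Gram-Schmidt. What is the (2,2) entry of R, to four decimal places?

c_1 = (-3, -3); ‖c_1‖ = 4.2426, so e_1 = (-0.7071, -0.7071).
e_1·c_2 = (-0.7071)·(-3) + (-0.7071)·(-4) = 4.9497.
u_2 = c_2 − 4.9497·e_1 = (0.5000, -0.5000).
r_{22} = ‖u_2‖ = 0.7071.

r_{22} = 0.7071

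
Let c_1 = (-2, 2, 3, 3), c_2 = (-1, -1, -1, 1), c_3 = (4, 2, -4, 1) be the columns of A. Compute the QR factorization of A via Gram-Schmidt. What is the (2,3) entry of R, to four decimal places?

q_1 = c_1/‖c_1‖ = (-2, 2, 3, 3)/5.0990 = (-0.3922, 0.3922, 0.5883, 0.5883).
r_{12} = q_1·c_2 = 0.0000.
u_2 = c_2 + 0.0000·q_1 = (-1.0000, -1.0000, -1.0000, 1.0000).
‖u_2‖ = 2.0000, so q_2 = (-0.5000, -0.5000, -0.5000, 0.5000).
r_{23} = q_2·c_3 = -0.5000.

r_{23} = -0.5000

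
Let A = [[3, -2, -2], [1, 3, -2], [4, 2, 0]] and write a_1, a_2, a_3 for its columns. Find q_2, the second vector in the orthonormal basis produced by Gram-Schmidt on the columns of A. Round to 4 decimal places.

q_2 = (-0.6435, 0.7011, 0.3073)

q_1 = a_1/‖a_1‖ = (3, 1, 4)/5.0990 = (0.5883, 0.1961, 0.7845).
r_{12} = q_1·a_2 = 0.9806.
u_2 = a_2 − 0.9806·q_1 = (-2.5769, 2.8077, 1.2308).
‖u_2‖ = 4.0048, so q_2 = (-0.6435, 0.7011, 0.3073).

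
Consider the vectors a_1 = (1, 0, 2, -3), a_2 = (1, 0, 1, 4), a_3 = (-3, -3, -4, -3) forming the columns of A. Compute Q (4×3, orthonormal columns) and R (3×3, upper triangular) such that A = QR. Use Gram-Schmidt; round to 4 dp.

e_1 = a_1/‖a_1‖ = (1, 0, 2, -3)/3.7417 = (0.2673, 0.0000, 0.5345, -0.8018).
r_{12} = e_1·a_2 = -2.4054.
u_2 = a_2 + 2.4054·e_1 = (1.6429, 0.0000, 2.2857, 2.0714).
‖u_2‖ = 3.4949, so e_2 = (0.4701, 0.0000, 0.6540, 0.5927).
r_{13} = e_1·a_3 = -0.5345; r_{23} = e_2·a_3 = -5.8044.
u_3 = a_3 + 0.5345·e_1 + 5.8044·e_2 = (-0.1287, -3.0000, 0.0819, 0.0117).
‖u_3‖ = 3.0039, so e_3 = (-0.0428, -0.9987, 0.0273, 0.0039).

Q = [[0.2673, 0.4701, -0.0428], [0.0000, 0.0000, -0.9987], [0.5345, 0.6540, 0.0273], [-0.8018, 0.5927, 0.0039]], R = [[3.7417, -2.4054, -0.5345], [0.0000, 3.4949, -5.8044], [0.0000, 0.0000, 3.0039]]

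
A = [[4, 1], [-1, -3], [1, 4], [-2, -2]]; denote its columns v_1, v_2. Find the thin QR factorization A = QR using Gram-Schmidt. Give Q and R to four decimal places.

v_1 = (4, -1, 1, -2); ‖v_1‖ = 4.6904, so q_1 = (0.8528, -0.2132, 0.2132, -0.4264).
q_1·v_2 = 0.8528·1 + (-0.2132)·(-3) + 0.2132·4 + (-0.4264)·(-2) = 3.1980.
u_2 = v_2 − 3.1980·q_1 = (-1.7273, -2.3182, 3.3182, -0.6364).
‖u_2‖ = 4.4467, so q_2 = (-0.3884, -0.5213, 0.7462, -0.1431).

Q = [[0.8528, -0.3884], [-0.2132, -0.5213], [0.2132, 0.7462], [-0.4264, -0.1431]], R = [[4.6904, 3.1980], [0.0000, 4.4467]]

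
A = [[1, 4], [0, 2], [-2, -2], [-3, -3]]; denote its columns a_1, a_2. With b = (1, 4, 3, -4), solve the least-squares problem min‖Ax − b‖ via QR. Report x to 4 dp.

x = (-0.4335, 0.7688)

a_1 = (1, 0, -2, -3); ‖a_1‖ = 3.7417, so q_1 = (0.2673, 0.0000, -0.5345, -0.8018).
q_1·a_2 = 0.2673·4 + 0.0000·2 + (-0.5345)·(-2) + (-0.8018)·(-3) = 4.5434.
u_2 = a_2 − 4.5434·q_1 = (2.7857, 2.0000, 0.4286, 0.6429).
‖u_2‖ = 3.5153, so q_2 = (0.7925, 0.5689, 0.1219, 0.1829).
Qᵀb = (1.8708, 2.7025).
Back-substitute: x_2 = 2.7025/3.5153 = 0.7688.
x_1 = (1.8708 − 4.5434·0.7688)/3.7417 = -0.4335.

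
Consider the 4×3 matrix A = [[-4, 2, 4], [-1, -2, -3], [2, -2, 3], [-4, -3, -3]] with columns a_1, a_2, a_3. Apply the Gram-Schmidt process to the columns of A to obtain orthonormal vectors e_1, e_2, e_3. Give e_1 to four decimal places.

e_1 = (-0.6576, -0.1644, 0.3288, -0.6576)

e_1 = a_1/‖a_1‖ = (-4, -1, 2, -4)/6.0828 = (-0.6576, -0.1644, 0.3288, -0.6576).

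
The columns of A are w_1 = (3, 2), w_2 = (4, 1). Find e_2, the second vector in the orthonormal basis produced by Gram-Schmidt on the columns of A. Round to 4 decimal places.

e_2 = (0.5547, -0.8321)

e_1 = w_1/‖w_1‖ = (3, 2)/3.6056 = (0.8321, 0.5547).
r_{12} = e_1·w_2 = 3.8829.
u_2 = w_2 − 3.8829·e_1 = (0.7692, -1.1538).
‖u_2‖ = 1.3868, so e_2 = (0.5547, -0.8321).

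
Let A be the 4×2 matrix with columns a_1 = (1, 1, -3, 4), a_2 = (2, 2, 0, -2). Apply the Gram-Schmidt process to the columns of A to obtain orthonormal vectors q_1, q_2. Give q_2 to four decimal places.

q_1 = a_1/‖a_1‖ = (1, 1, -3, 4)/5.1962 = (0.1925, 0.1925, -0.5774, 0.7698).
r_{12} = q_1·a_2 = -0.7698.
u_2 = a_2 + 0.7698·q_1 = (2.1481, 2.1481, -0.4444, -1.4074).
‖u_2‖ = 3.3775, so q_2 = (0.6360, 0.6360, -0.1316, -0.4167).

q_2 = (0.6360, 0.6360, -0.1316, -0.4167)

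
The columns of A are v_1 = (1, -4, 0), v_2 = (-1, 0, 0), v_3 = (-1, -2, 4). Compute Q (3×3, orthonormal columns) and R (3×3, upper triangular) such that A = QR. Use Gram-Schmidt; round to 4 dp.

Q = [[0.2425, -0.9701, 0.0000], [-0.9701, -0.2425, 0.0000], [0.0000, 0.0000, 1.0000]], R = [[4.1231, -0.2425, 1.6977], [0.0000, 0.9701, 1.4552], [0.0000, 0.0000, 4.0000]]

v_1 = (1, -4, 0); ‖v_1‖ = 4.1231, so e_1 = (0.2425, -0.9701, 0.0000).
e_1·v_2 = 0.2425·(-1) + (-0.9701)·0 + 0.0000·0 = -0.2425.
u_2 = v_2 + 0.2425·e_1 = (-0.9412, -0.2353, 0.0000).
‖u_2‖ = 0.9701, so e_2 = (-0.9701, -0.2425, 0.0000).
e_1·v_3 = 0.2425·(-1) + (-0.9701)·(-2) + 0.0000·4 = 1.6977; e_2·v_3 = (-0.9701)·(-1) + (-0.2425)·(-2) + 0.0000·4 = 1.4552.
u_3 = v_3 − 1.6977·e_1 − 1.4552·e_2 = (0.0000, 0.0000, 4.0000).
‖u_3‖ = 4.0000, so e_3 = (0.0000, 0.0000, 1.0000).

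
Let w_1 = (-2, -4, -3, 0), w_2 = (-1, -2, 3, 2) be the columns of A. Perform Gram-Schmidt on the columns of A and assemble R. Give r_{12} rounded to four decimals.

w_1 = (-2, -4, -3, 0); ‖w_1‖ = 5.3852, so q_1 = (-0.3714, -0.7428, -0.5571, 0.0000).
r_{12} = q_1·w_2 = 0.1857.

r_{12} = 0.1857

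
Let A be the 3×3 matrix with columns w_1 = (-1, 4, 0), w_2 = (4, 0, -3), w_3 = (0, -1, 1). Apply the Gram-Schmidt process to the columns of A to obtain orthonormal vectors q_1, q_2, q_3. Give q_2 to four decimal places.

q_2 = (0.7675, 0.1919, -0.6116)

w_1 = (-1, 4, 0); ‖w_1‖ = 4.1231, so q_1 = (-0.2425, 0.9701, 0.0000).
q_1·w_2 = (-0.2425)·4 + 0.9701·0 + 0.0000·(-3) = -0.9701.
u_2 = w_2 + 0.9701·q_1 = (3.7647, 0.9412, -3.0000).
‖u_2‖ = 4.9050, so q_2 = (0.7675, 0.1919, -0.6116).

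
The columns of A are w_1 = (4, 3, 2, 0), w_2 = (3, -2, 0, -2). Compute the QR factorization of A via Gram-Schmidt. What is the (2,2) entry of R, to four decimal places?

q_1 = w_1/‖w_1‖ = (4, 3, 2, 0)/5.3852 = (0.7428, 0.5571, 0.3714, 0.0000).
r_{12} = q_1·w_2 = 1.1142.
u_2 = w_2 − 1.1142·q_1 = (2.1724, -2.6207, -0.4138, -2.0000).
r_{22} = ‖u_2‖ = 3.9697.

r_{22} = 3.9697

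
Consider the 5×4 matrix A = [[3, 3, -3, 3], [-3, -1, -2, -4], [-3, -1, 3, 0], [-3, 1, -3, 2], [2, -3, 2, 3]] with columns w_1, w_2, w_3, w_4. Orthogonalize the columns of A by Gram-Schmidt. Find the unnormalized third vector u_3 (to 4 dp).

w_1 = (3, -3, -3, -3, 2); ‖w_1‖ = 6.3246, so e_1 = (0.4743, -0.4743, -0.4743, -0.4743, 0.3162).
e_1·w_2 = 0.4743·3 + (-0.4743)·(-1) + (-0.4743)·(-1) + (-0.4743)·1 + 0.3162·(-3) = 0.9487.
u_2 = w_2 − 0.9487·e_1 = (2.5500, -0.5500, -0.5500, 1.4500, -3.3000).
‖u_2‖ = 4.4833, so e_2 = (0.5688, -0.1227, -0.1227, 0.3234, -0.7361).
e_1·w_3 = 0.4743·(-3) + (-0.4743)·(-2) + (-0.4743)·3 + (-0.4743)·(-3) + 0.3162·2 = 0.1581; e_2·w_3 = 0.5688·(-3) + (-0.1227)·(-2) + (-0.1227)·3 + 0.3234·(-3) + (-0.7361)·2 = -4.2714.
u_3 = w_3 − 0.1581·e_1 + 4.2714·e_2 = (-0.6455, -2.4490, 2.5510, -1.5435, -1.1940).

u_3 = (-0.6455, -2.4490, 2.5510, -1.5435, -1.1940)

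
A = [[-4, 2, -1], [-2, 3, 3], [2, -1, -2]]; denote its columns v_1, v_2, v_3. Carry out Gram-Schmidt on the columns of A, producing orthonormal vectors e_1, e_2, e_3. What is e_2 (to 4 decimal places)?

e_2 = (-0.3651, 0.9129, 0.1826)

e_1 = v_1/‖v_1‖ = (-4, -2, 2)/4.8990 = (-0.8165, -0.4082, 0.4082).
r_{12} = e_1·v_2 = -3.2660.
u_2 = v_2 + 3.2660·e_1 = (-0.6667, 1.6667, 0.3333).
‖u_2‖ = 1.8257, so e_2 = (-0.3651, 0.9129, 0.1826).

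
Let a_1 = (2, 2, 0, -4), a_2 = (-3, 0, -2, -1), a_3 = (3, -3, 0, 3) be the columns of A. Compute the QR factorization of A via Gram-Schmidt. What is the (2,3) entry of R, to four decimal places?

a_1 = (2, 2, 0, -4); ‖a_1‖ = 4.8990, so q_1 = (0.4082, 0.4082, 0.0000, -0.8165).
q_1·a_2 = 0.4082·(-3) + 0.4082·0 + 0.0000·(-2) + (-0.8165)·(-1) = -0.4082.
u_2 = a_2 + 0.4082·q_1 = (-2.8333, 0.1667, -2.0000, -1.3333).
‖u_2‖ = 3.7193, so q_2 = (-0.7618, 0.0448, -0.5377, -0.3585).
r_{23} = q_2·a_3 = -3.4953.

r_{23} = -3.4953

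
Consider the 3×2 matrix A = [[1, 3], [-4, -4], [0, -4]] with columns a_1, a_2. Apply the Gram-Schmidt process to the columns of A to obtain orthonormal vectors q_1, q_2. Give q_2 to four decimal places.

q_2 = (0.4234, 0.1059, -0.8997)

a_1 = (1, -4, 0); ‖a_1‖ = 4.1231, so q_1 = (0.2425, -0.9701, 0.0000).
q_1·a_2 = 0.2425·3 + (-0.9701)·(-4) + 0.0000·(-4) = 4.6082.
u_2 = a_2 − 4.6082·q_1 = (1.8824, 0.4706, -4.0000).
‖u_2‖ = 4.4458, so q_2 = (0.4234, 0.1059, -0.8997).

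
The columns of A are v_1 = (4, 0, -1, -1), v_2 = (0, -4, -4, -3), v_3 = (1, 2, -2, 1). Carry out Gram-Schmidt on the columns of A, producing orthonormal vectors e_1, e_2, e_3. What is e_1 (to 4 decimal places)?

v_1 = (4, 0, -1, -1); ‖v_1‖ = 4.2426, so e_1 = (0.9428, 0.0000, -0.2357, -0.2357).

e_1 = (0.9428, 0.0000, -0.2357, -0.2357)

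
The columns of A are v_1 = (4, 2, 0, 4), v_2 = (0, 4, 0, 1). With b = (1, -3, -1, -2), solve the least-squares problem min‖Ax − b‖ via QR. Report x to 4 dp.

e_1 = v_1/‖v_1‖ = (4, 2, 0, 4)/6.0000 = (0.6667, 0.3333, 0.0000, 0.6667).
r_{12} = e_1·v_2 = 2.0000.
u_2 = v_2 − 2.0000·e_1 = (-1.3333, 3.3333, 0.0000, -0.3333).
‖u_2‖ = 3.6056, so e_2 = (-0.3698, 0.9245, 0.0000, -0.0925).
Qᵀb = (-1.6667, -2.9584).
Back-substitute: x_2 = -2.9584/3.6056 = -0.8205.
x_1 = (-1.6667 − 2.0000·(-0.8205))/6.0000 = -0.0043.

x = (-0.0043, -0.8205)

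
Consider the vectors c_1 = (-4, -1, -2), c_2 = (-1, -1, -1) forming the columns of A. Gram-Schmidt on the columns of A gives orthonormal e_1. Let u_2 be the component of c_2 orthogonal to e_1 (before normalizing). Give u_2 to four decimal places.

u_2 = (0.3333, -0.6667, -0.3333)

e_1 = c_1/‖c_1‖ = (-4, -1, -2)/4.5826 = (-0.8729, -0.2182, -0.4364).
r_{12} = e_1·c_2 = 1.5275.
u_2 = c_2 − 1.5275·e_1 = (0.3333, -0.6667, -0.3333).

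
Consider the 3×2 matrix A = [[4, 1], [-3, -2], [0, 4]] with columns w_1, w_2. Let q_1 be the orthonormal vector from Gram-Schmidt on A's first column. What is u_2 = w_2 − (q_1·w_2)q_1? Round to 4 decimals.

w_1 = (4, -3, 0); ‖w_1‖ = 5.0000, so q_1 = (0.8000, -0.6000, 0.0000).
q_1·w_2 = 0.8000·1 + (-0.6000)·(-2) + 0.0000·4 = 2.0000.
u_2 = w_2 − 2.0000·q_1 = (-0.6000, -0.8000, 4.0000).

u_2 = (-0.6000, -0.8000, 4.0000)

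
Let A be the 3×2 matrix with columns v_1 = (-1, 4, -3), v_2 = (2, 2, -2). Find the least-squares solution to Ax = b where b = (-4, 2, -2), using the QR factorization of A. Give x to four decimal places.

v_1 = (-1, 4, -3); ‖v_1‖ = 5.0990, so q_1 = (-0.1961, 0.7845, -0.5883).
q_1·v_2 = (-0.1961)·2 + 0.7845·2 + (-0.5883)·(-2) = 2.3534.
u_2 = v_2 − 2.3534·q_1 = (2.4615, 0.1538, -0.6154).
‖u_2‖ = 2.5420, so q_2 = (0.9684, 0.0605, -0.2421).
Qᵀb = (3.5301, -3.2682).
Back-substitute: x_2 = -3.2682/2.5420 = -1.2857.
x_1 = (3.5301 − 2.3534·(-1.2857))/5.0990 = 1.2857.

x = (1.2857, -1.2857)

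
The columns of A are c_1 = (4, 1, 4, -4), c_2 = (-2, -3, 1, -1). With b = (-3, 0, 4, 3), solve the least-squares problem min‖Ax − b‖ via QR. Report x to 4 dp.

x = (-0.1364, 0.4394)

q_1 = c_1/‖c_1‖ = (4, 1, 4, -4)/7.0000 = (0.5714, 0.1429, 0.5714, -0.5714).
r_{12} = q_1·c_2 = -0.4286.
u_2 = c_2 + 0.4286·q_1 = (-1.7551, -2.9388, 1.2449, -1.2449).
‖u_2‖ = 3.8492, so q_2 = (-0.4560, -0.7635, 0.3234, -0.3234).
Qᵀb = (-1.1429, 1.6913).
Back-substitute: x_2 = 1.6913/3.8492 = 0.4394.
x_1 = (-1.1429 + 0.4286·0.4394)/7.0000 = -0.1364.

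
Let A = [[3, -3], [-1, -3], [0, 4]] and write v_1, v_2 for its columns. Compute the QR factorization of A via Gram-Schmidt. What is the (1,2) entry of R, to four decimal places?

q_1 = v_1/‖v_1‖ = (3, -1, 0)/3.1623 = (0.9487, -0.3162, 0.0000).
r_{12} = q_1·v_2 = -1.8974.

r_{12} = -1.8974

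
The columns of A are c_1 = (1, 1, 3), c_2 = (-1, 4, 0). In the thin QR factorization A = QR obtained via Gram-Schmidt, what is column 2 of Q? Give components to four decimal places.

c_1 = (1, 1, 3); ‖c_1‖ = 3.3166, so e_1 = (0.3015, 0.3015, 0.9045).
e_1·c_2 = 0.3015·(-1) + 0.3015·4 + 0.9045·0 = 0.9045.
u_2 = c_2 − 0.9045·e_1 = (-1.2727, 3.7273, -0.8182).
‖u_2‖ = 4.0227, so e_2 = (-0.3164, 0.9266, -0.2034).

e_2 = (-0.3164, 0.9266, -0.2034)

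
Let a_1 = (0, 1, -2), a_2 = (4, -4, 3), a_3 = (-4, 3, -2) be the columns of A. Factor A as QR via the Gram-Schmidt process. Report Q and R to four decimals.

a_1 = (0, 1, -2); ‖a_1‖ = 2.2361, so e_1 = (0.0000, 0.4472, -0.8944).
e_1·a_2 = 0.0000·4 + 0.4472·(-4) + (-0.8944)·3 = -4.4721.
u_2 = a_2 + 4.4721·e_1 = (4.0000, -2.0000, -1.0000).
‖u_2‖ = 4.5826, so e_2 = (0.8729, -0.4364, -0.2182).
e_1·a_3 = 0.0000·(-4) + 0.4472·3 + (-0.8944)·(-2) = 3.1305; e_2·a_3 = 0.8729·(-4) + (-0.4364)·3 + (-0.2182)·(-2) = -4.3644.
u_3 = a_3 − 3.1305·e_1 + 4.3644·e_2 = (-0.1905, -0.3048, -0.1524).
‖u_3‖ = 0.3904, so e_3 = (-0.4880, -0.7807, -0.3904).

Q = [[0.0000, 0.8729, -0.4880], [0.4472, -0.4364, -0.7807], [-0.8944, -0.2182, -0.3904]], R = [[2.2361, -4.4721, 3.1305], [0.0000, 4.5826, -4.3644], [0.0000, 0.0000, 0.3904]]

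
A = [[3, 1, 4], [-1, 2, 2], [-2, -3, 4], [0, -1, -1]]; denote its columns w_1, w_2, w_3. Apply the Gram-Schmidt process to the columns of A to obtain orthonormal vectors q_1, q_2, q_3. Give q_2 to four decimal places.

q_1 = w_1/‖w_1‖ = (3, -1, -2, 0)/3.7417 = (0.8018, -0.2673, -0.5345, 0.0000).
r_{12} = q_1·w_2 = 1.8708.
u_2 = w_2 − 1.8708·q_1 = (-0.5000, 2.5000, -2.0000, -1.0000).
‖u_2‖ = 3.3912, so q_2 = (-0.1474, 0.7372, -0.5898, -0.2949).

q_2 = (-0.1474, 0.7372, -0.5898, -0.2949)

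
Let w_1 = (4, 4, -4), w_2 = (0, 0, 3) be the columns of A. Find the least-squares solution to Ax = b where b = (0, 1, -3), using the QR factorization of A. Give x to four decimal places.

x = (0.1250, -0.8333)

w_1 = (4, 4, -4); ‖w_1‖ = 6.9282, so e_1 = (0.5774, 0.5774, -0.5774).
e_1·w_2 = 0.5774·0 + 0.5774·0 + (-0.5774)·3 = -1.7321.
u_2 = w_2 + 1.7321·e_1 = (1.0000, 1.0000, 2.0000).
‖u_2‖ = 2.4495, so e_2 = (0.4082, 0.4082, 0.8165).
Qᵀb = (2.3094, -2.0412).
Back-substitute: x_2 = -2.0412/2.4495 = -0.8333.
x_1 = (2.3094 + 1.7321·(-0.8333))/6.9282 = 0.1250.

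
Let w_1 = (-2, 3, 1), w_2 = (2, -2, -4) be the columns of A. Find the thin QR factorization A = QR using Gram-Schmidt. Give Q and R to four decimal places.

Q = [[-0.5345, 0.0000], [0.8018, 0.3162], [0.2673, -0.9487]], R = [[3.7417, -3.7417], [0.0000, 3.1623]]

w_1 = (-2, 3, 1); ‖w_1‖ = 3.7417, so q_1 = (-0.5345, 0.8018, 0.2673).
q_1·w_2 = (-0.5345)·2 + 0.8018·(-2) + 0.2673·(-4) = -3.7417.
u_2 = w_2 + 3.7417·q_1 = (0.0000, 1.0000, -3.0000).
‖u_2‖ = 3.1623, so q_2 = (0.0000, 0.3162, -0.9487).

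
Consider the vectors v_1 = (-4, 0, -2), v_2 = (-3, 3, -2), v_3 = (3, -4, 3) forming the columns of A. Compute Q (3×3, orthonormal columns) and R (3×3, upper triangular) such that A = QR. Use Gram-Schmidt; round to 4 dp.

v_1 = (-4, 0, -2); ‖v_1‖ = 4.4721, so q_1 = (-0.8944, 0.0000, -0.4472).
q_1·v_2 = (-0.8944)·(-3) + 0.0000·3 + (-0.4472)·(-2) = 3.5777.
u_2 = v_2 − 3.5777·q_1 = (0.2000, 3.0000, -0.4000).
‖u_2‖ = 3.0332, so q_2 = (0.0659, 0.9891, -0.1319).
q_1·v_3 = (-0.8944)·3 + 0.0000·(-4) + (-0.4472)·3 = -4.0249; q_2·v_3 = 0.0659·3 + 0.9891·(-4) + (-0.1319)·3 = -4.1541.
u_3 = v_3 + 4.0249·q_1 + 4.1541·q_2 = (-0.3261, 0.1087, 0.6522).
‖u_3‖ = 0.7372, so q_3 = (-0.4423, 0.1474, 0.8847).

Q = [[-0.8944, 0.0659, -0.4423], [0.0000, 0.9891, 0.1474], [-0.4472, -0.1319, 0.8847]], R = [[4.4721, 3.5777, -4.0249], [0.0000, 3.0332, -4.1541], [0.0000, 0.0000, 0.7372]]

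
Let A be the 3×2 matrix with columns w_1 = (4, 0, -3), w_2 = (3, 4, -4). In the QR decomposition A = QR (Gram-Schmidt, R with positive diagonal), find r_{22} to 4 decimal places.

e_1 = w_1/‖w_1‖ = (4, 0, -3)/5.0000 = (0.8000, 0.0000, -0.6000).
r_{12} = e_1·w_2 = 4.8000.
u_2 = w_2 − 4.8000·e_1 = (-0.8400, 4.0000, -1.1200).
r_{22} = ‖u_2‖ = 4.2379.

r_{22} = 4.2379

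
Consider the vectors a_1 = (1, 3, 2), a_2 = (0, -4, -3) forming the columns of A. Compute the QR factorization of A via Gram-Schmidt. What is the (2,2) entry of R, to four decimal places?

r_{22} = 1.3628

a_1 = (1, 3, 2); ‖a_1‖ = 3.7417, so q_1 = (0.2673, 0.8018, 0.5345).
q_1·a_2 = 0.2673·0 + 0.8018·(-4) + 0.5345·(-3) = -4.8107.
u_2 = a_2 + 4.8107·q_1 = (1.2857, -0.1429, -0.4286).
r_{22} = ‖u_2‖ = 1.3628.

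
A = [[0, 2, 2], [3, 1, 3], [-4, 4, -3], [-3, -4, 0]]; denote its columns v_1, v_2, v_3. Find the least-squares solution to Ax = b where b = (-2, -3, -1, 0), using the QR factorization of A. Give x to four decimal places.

x = (0.4383, -0.4162, -0.9675)

v_1 = (0, 3, -4, -3); ‖v_1‖ = 5.8310, so q_1 = (0.0000, 0.5145, -0.6860, -0.5145).
q_1·v_2 = 0.0000·2 + 0.5145·1 + (-0.6860)·4 + (-0.5145)·(-4) = -0.1715.
u_2 = v_2 + 0.1715·q_1 = (2.0000, 1.0882, 3.8824, -4.0882).
‖u_2‖ = 6.0803, so q_2 = (0.3289, 0.1790, 0.6385, -0.6724).
q_1·v_3 = 0.0000·2 + 0.5145·3 + (-0.6860)·(-3) + (-0.5145)·0 = 3.6015; q_2·v_3 = 0.3289·2 + 0.1790·3 + 0.6385·(-3) + (-0.6724)·0 = -0.7207.
u_3 = v_3 − 3.6015·q_1 + 0.7207·q_2 = (2.2371, 1.2761, -0.0692, 1.3683).
‖u_3‖ = 2.9172, so q_3 = (0.7669, 0.4374, -0.0237, 0.4691).
Qᵀb = (-0.8575, -1.8333, -2.8223).
Back-substitute: x_3 = -2.8223/2.9172 = -0.9675.
x_2 = (-1.8333 + 0.7207·(-0.9675))/6.0803 = -0.4162.
x_1 = (-0.8575 + 0.1715·(-0.4162) − 3.6015·(-0.9675))/5.8310 = 0.4383.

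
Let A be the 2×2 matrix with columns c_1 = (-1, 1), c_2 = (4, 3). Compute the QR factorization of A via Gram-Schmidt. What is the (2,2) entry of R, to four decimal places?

r_{22} = 4.9497

q_1 = c_1/‖c_1‖ = (-1, 1)/1.4142 = (-0.7071, 0.7071).
r_{12} = q_1·c_2 = -0.7071.
u_2 = c_2 + 0.7071·q_1 = (3.5000, 3.5000).
r_{22} = ‖u_2‖ = 4.9497.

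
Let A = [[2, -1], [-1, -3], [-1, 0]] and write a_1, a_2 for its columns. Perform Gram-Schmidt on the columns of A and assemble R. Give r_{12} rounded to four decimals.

r_{12} = 0.4082

a_1 = (2, -1, -1); ‖a_1‖ = 2.4495, so e_1 = (0.8165, -0.4082, -0.4082).
r_{12} = e_1·a_2 = 0.4082.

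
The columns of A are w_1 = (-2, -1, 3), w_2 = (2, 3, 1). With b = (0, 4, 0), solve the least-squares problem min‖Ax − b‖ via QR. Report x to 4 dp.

x = (-0.0444, 0.8444)

w_1 = (-2, -1, 3); ‖w_1‖ = 3.7417, so q_1 = (-0.5345, -0.2673, 0.8018).
q_1·w_2 = (-0.5345)·2 + (-0.2673)·3 + 0.8018·1 = -1.0690.
u_2 = w_2 + 1.0690·q_1 = (1.4286, 2.7143, 1.8571).
‖u_2‖ = 3.5857, so q_2 = (0.3984, 0.7570, 0.5179).
Qᵀb = (-1.0690, 3.0279).
Back-substitute: x_2 = 3.0279/3.5857 = 0.8444.
x_1 = (-1.0690 + 1.0690·0.8444)/3.7417 = -0.0444.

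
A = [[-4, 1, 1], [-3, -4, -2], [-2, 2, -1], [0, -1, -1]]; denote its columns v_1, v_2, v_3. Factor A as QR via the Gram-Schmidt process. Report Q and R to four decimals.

Q = [[-0.7428, 0.3351, 0.5154], [-0.5571, -0.7744, -0.1734], [-0.3714, 0.4914, -0.7707], [0.0000, -0.2159, -0.3322]], R = [[5.3852, 0.7428, 0.7428], [0.0000, 4.6312, 1.6083], [0.0000, 0.0000, 1.9651]]

q_1 = v_1/‖v_1‖ = (-4, -3, -2, 0)/5.3852 = (-0.7428, -0.5571, -0.3714, 0.0000).
r_{12} = q_1·v_2 = 0.7428.
u_2 = v_2 − 0.7428·q_1 = (1.5517, -3.5862, 2.2759, -1.0000).
‖u_2‖ = 4.6312, so q_2 = (0.3351, -0.7744, 0.4914, -0.2159).
r_{13} = q_1·v_3 = 0.7428; r_{23} = q_2·v_3 = 1.6083.
u_3 = v_3 − 0.7428·q_1 − 1.6083·q_2 = (1.0129, -0.3408, -1.5145, -0.6527).
‖u_3‖ = 1.9651, so q_3 = (0.5154, -0.1734, -0.7707, -0.3322).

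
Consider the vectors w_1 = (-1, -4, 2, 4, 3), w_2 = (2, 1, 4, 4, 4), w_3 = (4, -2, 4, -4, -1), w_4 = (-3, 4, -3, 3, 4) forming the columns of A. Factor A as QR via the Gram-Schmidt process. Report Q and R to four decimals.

w_1 = (-1, -4, 2, 4, 3); ‖w_1‖ = 6.7823, so e_1 = (-0.1474, -0.5898, 0.2949, 0.5898, 0.4423).
e_1·w_2 = (-0.1474)·2 + (-0.5898)·1 + 0.2949·4 + 0.5898·4 + 0.4423·4 = 4.4233.
u_2 = w_2 − 4.4233·e_1 = (2.6522, 3.6087, 2.6957, 1.3913, 2.0435).
‖u_2‖ = 5.7823, so e_2 = (0.4587, 0.6241, 0.4662, 0.2406, 0.3534).
e_1·w_3 = (-0.1474)·4 + (-0.5898)·(-2) + 0.2949·4 + 0.5898·(-4) + 0.4423·(-1) = -1.0321; e_2·w_3 = 0.4587·4 + 0.6241·(-2) + 0.4662·4 + 0.2406·(-4) + 0.3534·(-1) = 1.1354.
u_3 = w_3 + 1.0321·e_1 − 1.1354·e_2 = (3.3270, -3.3173, 3.7750, -3.6645, -0.9447).
‖u_3‖ = 7.1166, so e_3 = (0.4675, -0.4661, 0.5305, -0.5149, -0.1328).
e_1·w_4 = (-0.1474)·(-3) + (-0.5898)·4 + 0.2949·(-3) + 0.5898·3 + 0.4423·4 = 0.7372; e_2·w_4 = 0.4587·(-3) + 0.6241·4 + 0.4662·(-3) + 0.2406·3 + 0.3534·4 = 1.8572; e_3·w_4 = 0.4675·(-3) + (-0.4661)·4 + 0.5305·(-3) + (-0.5149)·3 + (-0.1328)·4 = -6.9342.
u_4 = w_4 − 0.7372·e_1 − 1.8572·e_2 + 6.9342·e_3 = (-0.5014, 0.0434, -0.4049, -1.4523, 2.0970).
‖u_4‖ = 2.6313, so e_4 = (-0.1905, 0.0165, -0.1539, -0.5519, 0.7970).

Q = [[-0.1474, 0.4587, 0.4675, -0.1905], [-0.5898, 0.6241, -0.4661, 0.0165], [0.2949, 0.4662, 0.5305, -0.1539], [0.5898, 0.2406, -0.5149, -0.5519], [0.4423, 0.3534, -0.1328, 0.7970]], R = [[6.7823, 4.4233, -1.0321, 0.7372], [0.0000, 5.7823, 1.1354, 1.8572], [0.0000, 0.0000, 7.1166, -6.9342], [0.0000, 0.0000, 0.0000, 2.6313]]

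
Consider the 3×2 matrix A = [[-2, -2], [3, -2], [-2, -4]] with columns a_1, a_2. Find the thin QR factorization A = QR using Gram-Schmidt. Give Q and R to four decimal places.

a_1 = (-2, 3, -2); ‖a_1‖ = 4.1231, so e_1 = (-0.4851, 0.7276, -0.4851).
e_1·a_2 = (-0.4851)·(-2) + 0.7276·(-2) + (-0.4851)·(-4) = 1.4552.
u_2 = a_2 − 1.4552·e_1 = (-1.2941, -3.0588, -3.2941).
‖u_2‖ = 4.6779, so e_2 = (-0.2766, -0.6539, -0.7042).

Q = [[-0.4851, -0.2766], [0.7276, -0.6539], [-0.4851, -0.7042]], R = [[4.1231, 1.4552], [0.0000, 4.6779]]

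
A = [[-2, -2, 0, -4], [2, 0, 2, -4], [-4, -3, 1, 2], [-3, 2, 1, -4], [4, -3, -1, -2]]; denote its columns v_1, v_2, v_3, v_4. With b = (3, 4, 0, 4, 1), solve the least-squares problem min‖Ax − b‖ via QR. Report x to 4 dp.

v_1 = (-2, 2, -4, -3, 4); ‖v_1‖ = 7.0000, so q_1 = (-0.2857, 0.2857, -0.5714, -0.4286, 0.5714).
q_1·v_2 = (-0.2857)·(-2) + 0.2857·0 + (-0.5714)·(-3) + (-0.4286)·2 + 0.5714·(-3) = -0.2857.
u_2 = v_2 + 0.2857·q_1 = (-2.0816, 0.0816, -3.1633, 1.8776, -2.8367).
‖u_2‖ = 5.0910, so q_2 = (-0.4089, 0.0160, -0.6213, 0.3688, -0.5572).
q_1·v_3 = (-0.2857)·0 + 0.2857·2 + (-0.5714)·1 + (-0.4286)·1 + 0.5714·(-1) = -1.0000; q_2·v_3 = (-0.4089)·0 + 0.0160·2 + (-0.6213)·1 + 0.3688·1 + (-0.5572)·(-1) = 0.3367.
u_3 = v_3 + 1.0000·q_1 − 0.3367·q_2 = (-0.1480, 2.2803, 0.6378, 0.4472, -0.2409).
‖u_3‖ = 2.4262, so q_3 = (-0.0610, 0.9399, 0.2629, 0.1843, -0.0993).
q_1·v_4 = (-0.2857)·(-4) + 0.2857·(-4) + (-0.5714)·2 + (-0.4286)·(-4) + 0.5714·(-2) = -0.5714; q_2·v_4 = (-0.4089)·(-4) + 0.0160·(-4) + (-0.6213)·2 + 0.3688·(-4) + (-0.5572)·(-2) = -0.0321; q_3·v_4 = (-0.0610)·(-4) + 0.9399·(-4) + 0.2629·2 + 0.1843·(-4) + (-0.0993)·(-2) = -3.5284.
u_4 = v_4 + 0.5714·q_1 + 0.0321·q_2 + 3.5284·q_3 = (-4.3917, -0.5201, 2.5811, -3.5827, -2.0417).
‖u_4‖ = 6.5744, so q_4 = (-0.6680, -0.0791, 0.3926, -0.5449, -0.3106).
Qᵀb = (-0.8571, -0.2445, 4.2144, -4.8107).
Back-substitute: x_4 = -4.8107/6.5744 = -0.7317.
x_3 = (4.2144 + 3.5284·(-0.7317))/2.4262 = 0.6729.
x_2 = (-0.2445 − 0.3367·0.6729 + 0.0321·(-0.7317))/5.0910 = -0.0971.
x_1 = (-0.8571 + 0.2857·(-0.0971) + 1.0000·0.6729 + 0.5714·(-0.7317))/7.0000 = -0.0900.

x = (-0.0900, -0.0971, 0.6729, -0.7317)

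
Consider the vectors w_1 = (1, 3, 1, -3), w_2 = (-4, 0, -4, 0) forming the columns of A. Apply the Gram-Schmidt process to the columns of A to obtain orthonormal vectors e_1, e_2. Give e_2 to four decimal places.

w_1 = (1, 3, 1, -3); ‖w_1‖ = 4.4721, so e_1 = (0.2236, 0.6708, 0.2236, -0.6708).
e_1·w_2 = 0.2236·(-4) + 0.6708·0 + 0.2236·(-4) + (-0.6708)·0 = -1.7889.
u_2 = w_2 + 1.7889·e_1 = (-3.6000, 1.2000, -3.6000, -1.2000).
‖u_2‖ = 5.3666, so e_2 = (-0.6708, 0.2236, -0.6708, -0.2236).

e_2 = (-0.6708, 0.2236, -0.6708, -0.2236)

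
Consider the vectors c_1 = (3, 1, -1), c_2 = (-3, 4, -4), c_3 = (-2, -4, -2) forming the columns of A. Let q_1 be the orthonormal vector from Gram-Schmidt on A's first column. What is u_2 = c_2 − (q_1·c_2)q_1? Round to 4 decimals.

u_2 = (-2.7273, 4.0909, -4.0909)

c_1 = (3, 1, -1); ‖c_1‖ = 3.3166, so q_1 = (0.9045, 0.3015, -0.3015).
q_1·c_2 = 0.9045·(-3) + 0.3015·4 + (-0.3015)·(-4) = -0.3015.
u_2 = c_2 + 0.3015·q_1 = (-2.7273, 4.0909, -4.0909).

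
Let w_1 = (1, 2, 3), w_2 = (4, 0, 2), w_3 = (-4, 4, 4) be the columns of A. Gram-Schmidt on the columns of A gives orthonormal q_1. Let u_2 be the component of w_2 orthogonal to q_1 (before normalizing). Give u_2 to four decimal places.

u_2 = (3.2857, -1.4286, -0.1429)

w_1 = (1, 2, 3); ‖w_1‖ = 3.7417, so q_1 = (0.2673, 0.5345, 0.8018).
q_1·w_2 = 0.2673·4 + 0.5345·0 + 0.8018·2 = 2.6726.
u_2 = w_2 − 2.6726·q_1 = (3.2857, -1.4286, -0.1429).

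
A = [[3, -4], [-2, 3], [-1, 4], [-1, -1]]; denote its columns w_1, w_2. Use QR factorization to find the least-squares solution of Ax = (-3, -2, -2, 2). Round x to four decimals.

w_1 = (3, -2, -1, -1); ‖w_1‖ = 3.8730, so q_1 = (0.7746, -0.5164, -0.2582, -0.2582).
q_1·w_2 = 0.7746·(-4) + (-0.5164)·3 + (-0.2582)·4 + (-0.2582)·(-1) = -5.4222.
u_2 = w_2 + 5.4222·q_1 = (0.2000, 0.2000, 2.6000, -2.4000).
‖u_2‖ = 3.5496, so q_2 = (0.0563, 0.0563, 0.7325, -0.6761).
Qᵀb = (-1.2910, -3.0989).
Back-substitute: x_2 = -3.0989/3.5496 = -0.8730.
x_1 = (-1.2910 + 5.4222·(-0.8730))/3.8730 = -1.5556.

x = (-1.5556, -0.8730)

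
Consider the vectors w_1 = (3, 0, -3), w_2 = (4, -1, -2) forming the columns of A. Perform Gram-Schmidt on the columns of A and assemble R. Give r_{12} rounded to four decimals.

r_{12} = 4.2426

w_1 = (3, 0, -3); ‖w_1‖ = 4.2426, so e_1 = (0.7071, 0.0000, -0.7071).
r_{12} = e_1·w_2 = 4.2426.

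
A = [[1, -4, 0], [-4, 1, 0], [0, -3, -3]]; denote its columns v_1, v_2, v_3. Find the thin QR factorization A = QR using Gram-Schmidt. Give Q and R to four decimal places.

Q = [[0.2425, -0.7485, 0.6172], [-0.9701, -0.1871, 0.1543], [0.0000, -0.6362, -0.7715]], R = [[4.1231, -1.9403, 0.0000], [0.0000, 4.7154, 1.9086], [0.0000, 0.0000, 2.3146]]

v_1 = (1, -4, 0); ‖v_1‖ = 4.1231, so e_1 = (0.2425, -0.9701, 0.0000).
e_1·v_2 = 0.2425·(-4) + (-0.9701)·1 + 0.0000·(-3) = -1.9403.
u_2 = v_2 + 1.9403·e_1 = (-3.5294, -0.8824, -3.0000).
‖u_2‖ = 4.7154, so e_2 = (-0.7485, -0.1871, -0.6362).
e_1·v_3 = 0.2425·0 + (-0.9701)·0 + 0.0000·(-3) = 0.0000; e_2·v_3 = (-0.7485)·0 + (-0.1871)·0 + (-0.6362)·(-3) = 1.9086.
u_3 = v_3 + 0.0000·e_1 − 1.9086·e_2 = (1.4286, 0.3571, -1.7857).
‖u_3‖ = 2.3146, so e_3 = (0.6172, 0.1543, -0.7715).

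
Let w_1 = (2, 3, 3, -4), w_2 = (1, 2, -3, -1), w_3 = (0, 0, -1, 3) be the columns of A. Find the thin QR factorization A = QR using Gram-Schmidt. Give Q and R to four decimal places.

Q = [[0.3244, 0.2192, 0.3617], [0.4867, 0.4589, 0.5224], [0.4867, -0.8424, 0.2224], [-0.6489, -0.1781, 0.7395]], R = [[6.1644, 0.4867, -2.4333], [0.0000, 3.8423, 0.3082], [0.0000, 0.0000, 1.9960]]

q_1 = w_1/‖w_1‖ = (2, 3, 3, -4)/6.1644 = (0.3244, 0.4867, 0.4867, -0.6489).
r_{12} = q_1·w_2 = 0.4867.
u_2 = w_2 − 0.4867·q_1 = (0.8421, 1.7632, -3.2368, -0.6842).
‖u_2‖ = 3.8423, so q_2 = (0.2192, 0.4589, -0.8424, -0.1781).
r_{13} = q_1·w_3 = -2.4333; r_{23} = q_2·w_3 = 0.3082.
u_3 = w_3 + 2.4333·q_1 − 0.3082·q_2 = (0.7219, 1.0428, 0.4439, 1.4759).
‖u_3‖ = 1.9960, so q_3 = (0.3617, 0.5224, 0.2224, 0.7395).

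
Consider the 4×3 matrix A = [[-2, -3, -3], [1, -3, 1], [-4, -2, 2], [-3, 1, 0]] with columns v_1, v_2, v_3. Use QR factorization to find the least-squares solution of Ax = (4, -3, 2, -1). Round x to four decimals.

v_1 = (-2, 1, -4, -3); ‖v_1‖ = 5.4772, so q_1 = (-0.3651, 0.1826, -0.7303, -0.5477).
q_1·v_2 = (-0.3651)·(-3) + 0.1826·(-3) + (-0.7303)·(-2) + (-0.5477)·1 = 1.4606.
u_2 = v_2 − 1.4606·q_1 = (-2.4667, -3.2667, -0.9333, 1.8000).
‖u_2‖ = 4.5680, so q_2 = (-0.5400, -0.7151, -0.2043, 0.3940).
q_1·v_3 = (-0.3651)·(-3) + 0.1826·1 + (-0.7303)·2 + (-0.5477)·0 = -0.1826; q_2·v_3 = (-0.5400)·(-3) + (-0.7151)·1 + (-0.2043)·2 + 0.3940·0 = 0.4962.
u_3 = v_3 + 0.1826·q_1 − 0.4962·q_2 = (-2.7987, 1.3882, 1.9681, -0.2955).
‖u_3‖ = 3.7041, so q_3 = (-0.7556, 0.3748, 0.5313, -0.0798).
Qᵀb = (-2.9212, -0.8173, -3.0042).
Back-substitute: x_3 = -3.0042/3.7041 = -0.8110.
x_2 = (-0.8173 − 0.4962·(-0.8110))/4.5680 = -0.0908.
x_1 = (-2.9212 − 1.4606·(-0.0908) + 0.1826·(-0.8110))/5.4772 = -0.5362.

x = (-0.5362, -0.0908, -0.8110)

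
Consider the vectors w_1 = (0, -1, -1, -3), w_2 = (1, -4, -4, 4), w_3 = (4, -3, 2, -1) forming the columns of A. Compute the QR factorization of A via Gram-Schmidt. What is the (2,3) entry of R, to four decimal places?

r_{23} = 0.7911

q_1 = w_1/‖w_1‖ = (0, -1, -1, -3)/3.3166 = (0.0000, -0.3015, -0.3015, -0.9045).
r_{12} = q_1·w_2 = -1.2060.
u_2 = w_2 + 1.2060·q_1 = (1.0000, -4.3636, -4.3636, 2.9091).
‖u_2‖ = 6.8953, so q_2 = (0.1450, -0.6328, -0.6328, 0.4219).
r_{23} = q_2·w_3 = 0.7911.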